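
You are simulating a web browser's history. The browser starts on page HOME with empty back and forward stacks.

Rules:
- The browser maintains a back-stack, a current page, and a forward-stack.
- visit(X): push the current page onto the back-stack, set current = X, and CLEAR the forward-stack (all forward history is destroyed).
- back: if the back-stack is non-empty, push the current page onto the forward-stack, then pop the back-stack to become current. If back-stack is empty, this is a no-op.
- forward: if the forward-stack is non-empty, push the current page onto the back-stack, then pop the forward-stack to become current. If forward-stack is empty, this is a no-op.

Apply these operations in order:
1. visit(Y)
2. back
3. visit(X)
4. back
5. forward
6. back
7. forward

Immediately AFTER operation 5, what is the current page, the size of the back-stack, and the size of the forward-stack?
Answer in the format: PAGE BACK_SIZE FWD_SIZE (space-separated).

After 1 (visit(Y)): cur=Y back=1 fwd=0
After 2 (back): cur=HOME back=0 fwd=1
After 3 (visit(X)): cur=X back=1 fwd=0
After 4 (back): cur=HOME back=0 fwd=1
After 5 (forward): cur=X back=1 fwd=0

X 1 0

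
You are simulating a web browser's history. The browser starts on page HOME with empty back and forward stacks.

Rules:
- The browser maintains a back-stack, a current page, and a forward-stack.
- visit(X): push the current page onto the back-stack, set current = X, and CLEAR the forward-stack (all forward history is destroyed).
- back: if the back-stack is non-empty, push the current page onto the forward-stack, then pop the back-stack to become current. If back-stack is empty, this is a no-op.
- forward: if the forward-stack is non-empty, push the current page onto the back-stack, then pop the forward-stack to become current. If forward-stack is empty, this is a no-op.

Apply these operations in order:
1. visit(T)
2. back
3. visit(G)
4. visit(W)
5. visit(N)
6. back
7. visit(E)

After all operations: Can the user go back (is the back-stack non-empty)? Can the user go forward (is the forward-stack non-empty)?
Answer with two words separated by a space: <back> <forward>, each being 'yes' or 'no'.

Answer: yes no

Derivation:
After 1 (visit(T)): cur=T back=1 fwd=0
After 2 (back): cur=HOME back=0 fwd=1
After 3 (visit(G)): cur=G back=1 fwd=0
After 4 (visit(W)): cur=W back=2 fwd=0
After 5 (visit(N)): cur=N back=3 fwd=0
After 6 (back): cur=W back=2 fwd=1
After 7 (visit(E)): cur=E back=3 fwd=0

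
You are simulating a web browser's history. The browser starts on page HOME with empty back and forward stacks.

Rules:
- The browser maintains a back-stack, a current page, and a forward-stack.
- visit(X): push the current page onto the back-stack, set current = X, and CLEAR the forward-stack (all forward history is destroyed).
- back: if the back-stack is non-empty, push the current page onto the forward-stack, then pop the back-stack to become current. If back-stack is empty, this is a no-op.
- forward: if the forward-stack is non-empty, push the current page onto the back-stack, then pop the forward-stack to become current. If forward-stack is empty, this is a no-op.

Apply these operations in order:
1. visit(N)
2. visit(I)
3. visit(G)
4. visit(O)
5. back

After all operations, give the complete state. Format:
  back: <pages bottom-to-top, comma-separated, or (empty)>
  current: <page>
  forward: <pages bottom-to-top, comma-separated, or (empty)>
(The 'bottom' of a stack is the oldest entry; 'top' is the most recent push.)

Answer: back: HOME,N,I
current: G
forward: O

Derivation:
After 1 (visit(N)): cur=N back=1 fwd=0
After 2 (visit(I)): cur=I back=2 fwd=0
After 3 (visit(G)): cur=G back=3 fwd=0
After 4 (visit(O)): cur=O back=4 fwd=0
After 5 (back): cur=G back=3 fwd=1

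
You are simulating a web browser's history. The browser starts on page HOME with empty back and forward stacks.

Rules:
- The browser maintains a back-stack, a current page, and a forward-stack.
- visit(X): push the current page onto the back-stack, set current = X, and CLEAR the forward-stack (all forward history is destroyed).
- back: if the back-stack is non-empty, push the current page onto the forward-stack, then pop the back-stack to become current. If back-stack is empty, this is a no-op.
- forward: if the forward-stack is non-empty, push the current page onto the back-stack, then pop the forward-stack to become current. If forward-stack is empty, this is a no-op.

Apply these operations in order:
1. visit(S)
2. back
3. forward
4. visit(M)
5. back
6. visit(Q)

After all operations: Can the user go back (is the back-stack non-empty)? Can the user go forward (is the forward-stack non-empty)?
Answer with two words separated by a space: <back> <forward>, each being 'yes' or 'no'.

Answer: yes no

Derivation:
After 1 (visit(S)): cur=S back=1 fwd=0
After 2 (back): cur=HOME back=0 fwd=1
After 3 (forward): cur=S back=1 fwd=0
After 4 (visit(M)): cur=M back=2 fwd=0
After 5 (back): cur=S back=1 fwd=1
After 6 (visit(Q)): cur=Q back=2 fwd=0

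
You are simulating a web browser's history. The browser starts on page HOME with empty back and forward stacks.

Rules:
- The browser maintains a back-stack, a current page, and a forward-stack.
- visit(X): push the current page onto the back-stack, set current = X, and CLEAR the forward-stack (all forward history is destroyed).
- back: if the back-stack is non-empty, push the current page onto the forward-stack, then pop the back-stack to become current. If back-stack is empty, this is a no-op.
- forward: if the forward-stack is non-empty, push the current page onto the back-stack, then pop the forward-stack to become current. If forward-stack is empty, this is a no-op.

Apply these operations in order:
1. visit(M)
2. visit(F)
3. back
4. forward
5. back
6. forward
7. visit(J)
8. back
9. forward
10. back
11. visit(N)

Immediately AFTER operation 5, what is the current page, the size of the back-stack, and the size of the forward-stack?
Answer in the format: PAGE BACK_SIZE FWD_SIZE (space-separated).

After 1 (visit(M)): cur=M back=1 fwd=0
After 2 (visit(F)): cur=F back=2 fwd=0
After 3 (back): cur=M back=1 fwd=1
After 4 (forward): cur=F back=2 fwd=0
After 5 (back): cur=M back=1 fwd=1

M 1 1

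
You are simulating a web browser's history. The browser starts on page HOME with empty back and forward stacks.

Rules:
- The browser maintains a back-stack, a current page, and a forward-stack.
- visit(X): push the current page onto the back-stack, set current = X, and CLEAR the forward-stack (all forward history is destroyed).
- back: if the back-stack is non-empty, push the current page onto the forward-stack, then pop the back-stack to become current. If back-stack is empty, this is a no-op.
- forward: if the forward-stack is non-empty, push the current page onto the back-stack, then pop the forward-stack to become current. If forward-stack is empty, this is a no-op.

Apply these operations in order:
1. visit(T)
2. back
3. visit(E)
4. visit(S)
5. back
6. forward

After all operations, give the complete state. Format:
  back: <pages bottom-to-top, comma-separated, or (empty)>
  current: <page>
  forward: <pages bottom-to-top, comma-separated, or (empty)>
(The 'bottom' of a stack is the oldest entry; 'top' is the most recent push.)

After 1 (visit(T)): cur=T back=1 fwd=0
After 2 (back): cur=HOME back=0 fwd=1
After 3 (visit(E)): cur=E back=1 fwd=0
After 4 (visit(S)): cur=S back=2 fwd=0
After 5 (back): cur=E back=1 fwd=1
After 6 (forward): cur=S back=2 fwd=0

Answer: back: HOME,E
current: S
forward: (empty)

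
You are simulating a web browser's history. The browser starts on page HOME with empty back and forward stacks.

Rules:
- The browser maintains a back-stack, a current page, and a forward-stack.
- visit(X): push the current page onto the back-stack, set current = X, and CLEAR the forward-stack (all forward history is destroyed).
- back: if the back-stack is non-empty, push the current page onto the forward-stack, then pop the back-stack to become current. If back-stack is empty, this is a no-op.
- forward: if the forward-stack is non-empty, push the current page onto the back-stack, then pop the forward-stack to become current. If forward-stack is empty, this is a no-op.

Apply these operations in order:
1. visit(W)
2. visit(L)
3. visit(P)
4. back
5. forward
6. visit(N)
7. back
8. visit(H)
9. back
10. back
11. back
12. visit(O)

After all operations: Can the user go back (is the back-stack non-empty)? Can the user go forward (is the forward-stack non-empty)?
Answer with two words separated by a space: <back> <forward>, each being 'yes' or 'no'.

Answer: yes no

Derivation:
After 1 (visit(W)): cur=W back=1 fwd=0
After 2 (visit(L)): cur=L back=2 fwd=0
After 3 (visit(P)): cur=P back=3 fwd=0
After 4 (back): cur=L back=2 fwd=1
After 5 (forward): cur=P back=3 fwd=0
After 6 (visit(N)): cur=N back=4 fwd=0
After 7 (back): cur=P back=3 fwd=1
After 8 (visit(H)): cur=H back=4 fwd=0
After 9 (back): cur=P back=3 fwd=1
After 10 (back): cur=L back=2 fwd=2
After 11 (back): cur=W back=1 fwd=3
After 12 (visit(O)): cur=O back=2 fwd=0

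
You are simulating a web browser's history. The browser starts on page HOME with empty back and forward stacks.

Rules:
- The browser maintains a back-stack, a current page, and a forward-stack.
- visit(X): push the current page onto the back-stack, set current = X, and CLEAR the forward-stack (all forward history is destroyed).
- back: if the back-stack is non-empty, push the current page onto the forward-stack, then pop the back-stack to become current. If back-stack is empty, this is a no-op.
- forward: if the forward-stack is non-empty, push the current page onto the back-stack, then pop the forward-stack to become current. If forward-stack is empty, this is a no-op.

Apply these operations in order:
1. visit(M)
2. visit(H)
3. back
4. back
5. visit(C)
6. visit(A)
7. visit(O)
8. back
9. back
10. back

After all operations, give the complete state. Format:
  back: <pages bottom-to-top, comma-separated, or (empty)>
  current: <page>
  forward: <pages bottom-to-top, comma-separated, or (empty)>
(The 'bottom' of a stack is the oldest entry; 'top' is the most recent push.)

Answer: back: (empty)
current: HOME
forward: O,A,C

Derivation:
After 1 (visit(M)): cur=M back=1 fwd=0
After 2 (visit(H)): cur=H back=2 fwd=0
After 3 (back): cur=M back=1 fwd=1
After 4 (back): cur=HOME back=0 fwd=2
After 5 (visit(C)): cur=C back=1 fwd=0
After 6 (visit(A)): cur=A back=2 fwd=0
After 7 (visit(O)): cur=O back=3 fwd=0
After 8 (back): cur=A back=2 fwd=1
After 9 (back): cur=C back=1 fwd=2
After 10 (back): cur=HOME back=0 fwd=3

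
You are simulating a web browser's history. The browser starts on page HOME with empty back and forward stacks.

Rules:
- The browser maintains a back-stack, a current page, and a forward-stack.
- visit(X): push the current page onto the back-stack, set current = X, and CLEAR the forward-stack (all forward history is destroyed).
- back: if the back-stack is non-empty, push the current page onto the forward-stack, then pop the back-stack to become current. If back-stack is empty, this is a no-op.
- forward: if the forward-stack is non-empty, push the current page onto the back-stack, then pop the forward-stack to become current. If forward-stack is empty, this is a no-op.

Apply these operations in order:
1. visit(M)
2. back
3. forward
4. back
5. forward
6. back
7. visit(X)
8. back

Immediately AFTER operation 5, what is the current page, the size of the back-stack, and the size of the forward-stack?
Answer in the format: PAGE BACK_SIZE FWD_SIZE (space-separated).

After 1 (visit(M)): cur=M back=1 fwd=0
After 2 (back): cur=HOME back=0 fwd=1
After 3 (forward): cur=M back=1 fwd=0
After 4 (back): cur=HOME back=0 fwd=1
After 5 (forward): cur=M back=1 fwd=0

M 1 0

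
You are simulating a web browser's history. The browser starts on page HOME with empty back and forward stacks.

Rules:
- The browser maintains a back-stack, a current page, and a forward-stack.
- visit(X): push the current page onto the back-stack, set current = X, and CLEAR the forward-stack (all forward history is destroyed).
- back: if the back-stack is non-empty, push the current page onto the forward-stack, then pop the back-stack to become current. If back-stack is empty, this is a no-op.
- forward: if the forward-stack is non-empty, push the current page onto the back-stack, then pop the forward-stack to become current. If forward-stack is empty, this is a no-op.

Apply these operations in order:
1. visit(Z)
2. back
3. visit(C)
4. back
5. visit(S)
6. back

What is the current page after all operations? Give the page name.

Answer: HOME

Derivation:
After 1 (visit(Z)): cur=Z back=1 fwd=0
After 2 (back): cur=HOME back=0 fwd=1
After 3 (visit(C)): cur=C back=1 fwd=0
After 4 (back): cur=HOME back=0 fwd=1
After 5 (visit(S)): cur=S back=1 fwd=0
After 6 (back): cur=HOME back=0 fwd=1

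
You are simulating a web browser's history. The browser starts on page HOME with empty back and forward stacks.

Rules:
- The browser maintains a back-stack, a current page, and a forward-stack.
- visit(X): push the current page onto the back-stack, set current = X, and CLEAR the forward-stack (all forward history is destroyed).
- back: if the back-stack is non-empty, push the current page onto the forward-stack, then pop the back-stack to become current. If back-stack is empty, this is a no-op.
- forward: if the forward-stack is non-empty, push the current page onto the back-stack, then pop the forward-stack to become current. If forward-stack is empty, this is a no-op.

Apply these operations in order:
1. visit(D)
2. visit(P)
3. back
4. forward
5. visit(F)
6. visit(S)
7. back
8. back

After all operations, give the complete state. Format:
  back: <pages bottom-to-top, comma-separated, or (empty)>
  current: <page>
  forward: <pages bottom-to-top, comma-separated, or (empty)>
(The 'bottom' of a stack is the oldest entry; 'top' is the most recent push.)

After 1 (visit(D)): cur=D back=1 fwd=0
After 2 (visit(P)): cur=P back=2 fwd=0
After 3 (back): cur=D back=1 fwd=1
After 4 (forward): cur=P back=2 fwd=0
After 5 (visit(F)): cur=F back=3 fwd=0
After 6 (visit(S)): cur=S back=4 fwd=0
After 7 (back): cur=F back=3 fwd=1
After 8 (back): cur=P back=2 fwd=2

Answer: back: HOME,D
current: P
forward: S,F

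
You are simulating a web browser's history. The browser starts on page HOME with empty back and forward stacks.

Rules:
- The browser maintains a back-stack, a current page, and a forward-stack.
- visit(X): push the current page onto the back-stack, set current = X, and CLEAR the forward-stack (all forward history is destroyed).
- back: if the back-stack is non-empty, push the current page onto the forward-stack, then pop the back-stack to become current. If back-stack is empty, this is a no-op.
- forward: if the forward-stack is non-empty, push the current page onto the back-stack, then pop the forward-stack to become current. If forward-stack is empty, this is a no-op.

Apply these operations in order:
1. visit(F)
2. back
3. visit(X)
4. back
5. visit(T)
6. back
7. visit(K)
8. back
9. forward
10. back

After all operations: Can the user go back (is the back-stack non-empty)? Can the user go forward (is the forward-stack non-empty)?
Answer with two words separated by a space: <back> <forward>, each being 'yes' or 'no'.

Answer: no yes

Derivation:
After 1 (visit(F)): cur=F back=1 fwd=0
After 2 (back): cur=HOME back=0 fwd=1
After 3 (visit(X)): cur=X back=1 fwd=0
After 4 (back): cur=HOME back=0 fwd=1
After 5 (visit(T)): cur=T back=1 fwd=0
After 6 (back): cur=HOME back=0 fwd=1
After 7 (visit(K)): cur=K back=1 fwd=0
After 8 (back): cur=HOME back=0 fwd=1
After 9 (forward): cur=K back=1 fwd=0
After 10 (back): cur=HOME back=0 fwd=1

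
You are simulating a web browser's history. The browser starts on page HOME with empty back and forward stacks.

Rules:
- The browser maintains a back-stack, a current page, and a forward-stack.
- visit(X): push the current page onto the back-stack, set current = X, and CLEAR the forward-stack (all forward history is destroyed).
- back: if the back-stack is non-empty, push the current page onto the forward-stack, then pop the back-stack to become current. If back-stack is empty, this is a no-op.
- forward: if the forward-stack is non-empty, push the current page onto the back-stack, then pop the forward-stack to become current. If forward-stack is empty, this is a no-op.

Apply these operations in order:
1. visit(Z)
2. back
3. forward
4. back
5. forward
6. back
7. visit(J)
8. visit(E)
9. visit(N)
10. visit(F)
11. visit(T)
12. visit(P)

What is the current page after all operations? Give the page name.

Answer: P

Derivation:
After 1 (visit(Z)): cur=Z back=1 fwd=0
After 2 (back): cur=HOME back=0 fwd=1
After 3 (forward): cur=Z back=1 fwd=0
After 4 (back): cur=HOME back=0 fwd=1
After 5 (forward): cur=Z back=1 fwd=0
After 6 (back): cur=HOME back=0 fwd=1
After 7 (visit(J)): cur=J back=1 fwd=0
After 8 (visit(E)): cur=E back=2 fwd=0
After 9 (visit(N)): cur=N back=3 fwd=0
After 10 (visit(F)): cur=F back=4 fwd=0
After 11 (visit(T)): cur=T back=5 fwd=0
After 12 (visit(P)): cur=P back=6 fwd=0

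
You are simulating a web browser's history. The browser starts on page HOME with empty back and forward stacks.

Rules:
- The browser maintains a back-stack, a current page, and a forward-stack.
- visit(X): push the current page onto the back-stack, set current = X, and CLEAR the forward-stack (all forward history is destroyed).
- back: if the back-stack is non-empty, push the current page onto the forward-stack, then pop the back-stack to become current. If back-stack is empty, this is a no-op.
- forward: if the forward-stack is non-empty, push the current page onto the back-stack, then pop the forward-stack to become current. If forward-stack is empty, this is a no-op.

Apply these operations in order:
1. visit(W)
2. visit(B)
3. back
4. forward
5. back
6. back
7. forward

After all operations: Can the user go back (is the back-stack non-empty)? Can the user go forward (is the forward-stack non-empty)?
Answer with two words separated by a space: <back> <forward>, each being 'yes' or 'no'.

Answer: yes yes

Derivation:
After 1 (visit(W)): cur=W back=1 fwd=0
After 2 (visit(B)): cur=B back=2 fwd=0
After 3 (back): cur=W back=1 fwd=1
After 4 (forward): cur=B back=2 fwd=0
After 5 (back): cur=W back=1 fwd=1
After 6 (back): cur=HOME back=0 fwd=2
After 7 (forward): cur=W back=1 fwd=1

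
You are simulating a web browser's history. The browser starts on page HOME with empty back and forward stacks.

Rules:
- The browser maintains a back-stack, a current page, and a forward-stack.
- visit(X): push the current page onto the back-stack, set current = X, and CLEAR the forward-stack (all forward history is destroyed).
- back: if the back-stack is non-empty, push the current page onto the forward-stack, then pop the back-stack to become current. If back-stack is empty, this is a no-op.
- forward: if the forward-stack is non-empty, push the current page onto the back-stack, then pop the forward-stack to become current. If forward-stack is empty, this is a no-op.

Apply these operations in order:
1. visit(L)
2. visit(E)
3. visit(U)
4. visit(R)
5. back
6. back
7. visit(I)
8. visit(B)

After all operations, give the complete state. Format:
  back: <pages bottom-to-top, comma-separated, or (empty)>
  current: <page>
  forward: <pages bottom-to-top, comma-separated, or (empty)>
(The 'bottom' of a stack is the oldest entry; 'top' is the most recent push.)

Answer: back: HOME,L,E,I
current: B
forward: (empty)

Derivation:
After 1 (visit(L)): cur=L back=1 fwd=0
After 2 (visit(E)): cur=E back=2 fwd=0
After 3 (visit(U)): cur=U back=3 fwd=0
After 4 (visit(R)): cur=R back=4 fwd=0
After 5 (back): cur=U back=3 fwd=1
After 6 (back): cur=E back=2 fwd=2
After 7 (visit(I)): cur=I back=3 fwd=0
After 8 (visit(B)): cur=B back=4 fwd=0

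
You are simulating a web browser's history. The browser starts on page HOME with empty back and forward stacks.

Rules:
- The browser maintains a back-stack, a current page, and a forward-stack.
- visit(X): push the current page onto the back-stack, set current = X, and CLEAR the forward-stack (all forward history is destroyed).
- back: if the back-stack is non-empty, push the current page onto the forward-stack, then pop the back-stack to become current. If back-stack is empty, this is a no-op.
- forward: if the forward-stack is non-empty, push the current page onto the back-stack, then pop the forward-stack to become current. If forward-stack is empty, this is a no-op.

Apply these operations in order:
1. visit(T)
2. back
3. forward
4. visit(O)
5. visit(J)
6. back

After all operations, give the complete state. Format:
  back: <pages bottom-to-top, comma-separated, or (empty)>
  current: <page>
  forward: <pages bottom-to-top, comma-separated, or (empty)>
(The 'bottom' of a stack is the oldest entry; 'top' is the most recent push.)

After 1 (visit(T)): cur=T back=1 fwd=0
After 2 (back): cur=HOME back=0 fwd=1
After 3 (forward): cur=T back=1 fwd=0
After 4 (visit(O)): cur=O back=2 fwd=0
After 5 (visit(J)): cur=J back=3 fwd=0
After 6 (back): cur=O back=2 fwd=1

Answer: back: HOME,T
current: O
forward: J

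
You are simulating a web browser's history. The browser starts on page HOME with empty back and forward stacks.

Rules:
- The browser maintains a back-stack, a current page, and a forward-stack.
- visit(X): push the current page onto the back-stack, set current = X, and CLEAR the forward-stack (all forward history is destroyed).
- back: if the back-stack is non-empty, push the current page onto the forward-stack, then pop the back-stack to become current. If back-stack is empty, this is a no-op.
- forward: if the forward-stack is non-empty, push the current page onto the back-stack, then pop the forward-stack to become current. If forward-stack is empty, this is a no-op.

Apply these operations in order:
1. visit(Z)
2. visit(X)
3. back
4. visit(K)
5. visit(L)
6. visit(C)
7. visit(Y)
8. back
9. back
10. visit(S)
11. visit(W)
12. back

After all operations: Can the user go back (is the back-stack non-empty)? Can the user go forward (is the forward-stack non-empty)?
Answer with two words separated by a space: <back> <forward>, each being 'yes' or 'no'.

After 1 (visit(Z)): cur=Z back=1 fwd=0
After 2 (visit(X)): cur=X back=2 fwd=0
After 3 (back): cur=Z back=1 fwd=1
After 4 (visit(K)): cur=K back=2 fwd=0
After 5 (visit(L)): cur=L back=3 fwd=0
After 6 (visit(C)): cur=C back=4 fwd=0
After 7 (visit(Y)): cur=Y back=5 fwd=0
After 8 (back): cur=C back=4 fwd=1
After 9 (back): cur=L back=3 fwd=2
After 10 (visit(S)): cur=S back=4 fwd=0
After 11 (visit(W)): cur=W back=5 fwd=0
After 12 (back): cur=S back=4 fwd=1

Answer: yes yes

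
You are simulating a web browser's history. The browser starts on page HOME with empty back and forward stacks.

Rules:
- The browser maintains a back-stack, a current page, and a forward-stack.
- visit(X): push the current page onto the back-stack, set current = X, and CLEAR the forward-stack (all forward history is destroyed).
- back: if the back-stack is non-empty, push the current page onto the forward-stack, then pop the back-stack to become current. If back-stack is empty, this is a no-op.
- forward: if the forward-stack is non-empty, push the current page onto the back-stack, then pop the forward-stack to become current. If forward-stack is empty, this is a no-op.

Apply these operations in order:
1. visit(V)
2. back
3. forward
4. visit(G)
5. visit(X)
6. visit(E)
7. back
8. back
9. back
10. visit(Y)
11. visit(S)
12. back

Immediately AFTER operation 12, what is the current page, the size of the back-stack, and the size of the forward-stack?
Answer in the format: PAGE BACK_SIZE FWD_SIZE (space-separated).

After 1 (visit(V)): cur=V back=1 fwd=0
After 2 (back): cur=HOME back=0 fwd=1
After 3 (forward): cur=V back=1 fwd=0
After 4 (visit(G)): cur=G back=2 fwd=0
After 5 (visit(X)): cur=X back=3 fwd=0
After 6 (visit(E)): cur=E back=4 fwd=0
After 7 (back): cur=X back=3 fwd=1
After 8 (back): cur=G back=2 fwd=2
After 9 (back): cur=V back=1 fwd=3
After 10 (visit(Y)): cur=Y back=2 fwd=0
After 11 (visit(S)): cur=S back=3 fwd=0
After 12 (back): cur=Y back=2 fwd=1

Y 2 1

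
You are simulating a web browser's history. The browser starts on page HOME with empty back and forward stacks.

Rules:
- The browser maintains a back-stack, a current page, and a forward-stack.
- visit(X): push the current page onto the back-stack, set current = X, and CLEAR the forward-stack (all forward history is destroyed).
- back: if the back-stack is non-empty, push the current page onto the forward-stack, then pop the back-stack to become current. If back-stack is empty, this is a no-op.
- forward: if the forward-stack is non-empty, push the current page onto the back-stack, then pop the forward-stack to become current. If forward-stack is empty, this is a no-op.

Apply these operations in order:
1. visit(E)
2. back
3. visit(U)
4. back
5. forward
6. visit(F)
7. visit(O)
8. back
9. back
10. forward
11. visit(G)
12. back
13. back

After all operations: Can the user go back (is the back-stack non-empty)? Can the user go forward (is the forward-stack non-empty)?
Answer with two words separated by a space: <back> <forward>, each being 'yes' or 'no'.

Answer: yes yes

Derivation:
After 1 (visit(E)): cur=E back=1 fwd=0
After 2 (back): cur=HOME back=0 fwd=1
After 3 (visit(U)): cur=U back=1 fwd=0
After 4 (back): cur=HOME back=0 fwd=1
After 5 (forward): cur=U back=1 fwd=0
After 6 (visit(F)): cur=F back=2 fwd=0
After 7 (visit(O)): cur=O back=3 fwd=0
After 8 (back): cur=F back=2 fwd=1
After 9 (back): cur=U back=1 fwd=2
After 10 (forward): cur=F back=2 fwd=1
After 11 (visit(G)): cur=G back=3 fwd=0
After 12 (back): cur=F back=2 fwd=1
After 13 (back): cur=U back=1 fwd=2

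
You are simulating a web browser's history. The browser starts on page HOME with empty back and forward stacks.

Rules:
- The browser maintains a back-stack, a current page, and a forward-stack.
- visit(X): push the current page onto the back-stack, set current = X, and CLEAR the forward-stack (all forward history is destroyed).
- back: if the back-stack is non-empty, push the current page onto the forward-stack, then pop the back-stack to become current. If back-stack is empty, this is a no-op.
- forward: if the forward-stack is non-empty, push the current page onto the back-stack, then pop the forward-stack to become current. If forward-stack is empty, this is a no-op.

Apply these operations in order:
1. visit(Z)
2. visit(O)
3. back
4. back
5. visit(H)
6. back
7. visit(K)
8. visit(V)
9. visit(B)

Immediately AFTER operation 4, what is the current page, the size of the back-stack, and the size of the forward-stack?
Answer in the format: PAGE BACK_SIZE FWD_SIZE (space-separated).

After 1 (visit(Z)): cur=Z back=1 fwd=0
After 2 (visit(O)): cur=O back=2 fwd=0
After 3 (back): cur=Z back=1 fwd=1
After 4 (back): cur=HOME back=0 fwd=2

HOME 0 2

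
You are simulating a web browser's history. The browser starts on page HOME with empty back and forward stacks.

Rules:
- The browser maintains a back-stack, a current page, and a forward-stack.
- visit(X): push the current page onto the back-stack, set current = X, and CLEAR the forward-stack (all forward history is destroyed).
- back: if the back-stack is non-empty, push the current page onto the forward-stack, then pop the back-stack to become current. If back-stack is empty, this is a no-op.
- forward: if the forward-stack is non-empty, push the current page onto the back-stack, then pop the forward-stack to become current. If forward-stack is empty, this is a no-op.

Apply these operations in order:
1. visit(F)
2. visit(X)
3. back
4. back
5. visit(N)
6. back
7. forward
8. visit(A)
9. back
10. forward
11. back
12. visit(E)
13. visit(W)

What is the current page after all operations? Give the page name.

After 1 (visit(F)): cur=F back=1 fwd=0
After 2 (visit(X)): cur=X back=2 fwd=0
After 3 (back): cur=F back=1 fwd=1
After 4 (back): cur=HOME back=0 fwd=2
After 5 (visit(N)): cur=N back=1 fwd=0
After 6 (back): cur=HOME back=0 fwd=1
After 7 (forward): cur=N back=1 fwd=0
After 8 (visit(A)): cur=A back=2 fwd=0
After 9 (back): cur=N back=1 fwd=1
After 10 (forward): cur=A back=2 fwd=0
After 11 (back): cur=N back=1 fwd=1
After 12 (visit(E)): cur=E back=2 fwd=0
After 13 (visit(W)): cur=W back=3 fwd=0

Answer: W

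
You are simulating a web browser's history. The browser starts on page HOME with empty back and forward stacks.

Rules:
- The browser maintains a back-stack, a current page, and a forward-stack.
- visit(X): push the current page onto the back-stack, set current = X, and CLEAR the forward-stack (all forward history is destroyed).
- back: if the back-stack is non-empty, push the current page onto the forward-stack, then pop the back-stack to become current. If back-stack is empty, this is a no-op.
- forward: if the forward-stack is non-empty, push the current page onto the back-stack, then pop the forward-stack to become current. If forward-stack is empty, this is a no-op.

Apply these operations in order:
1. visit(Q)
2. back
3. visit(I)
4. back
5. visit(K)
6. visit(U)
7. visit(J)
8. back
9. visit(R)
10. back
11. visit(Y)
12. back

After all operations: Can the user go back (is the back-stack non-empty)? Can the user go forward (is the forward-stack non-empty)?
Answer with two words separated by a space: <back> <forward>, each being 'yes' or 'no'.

Answer: yes yes

Derivation:
After 1 (visit(Q)): cur=Q back=1 fwd=0
After 2 (back): cur=HOME back=0 fwd=1
After 3 (visit(I)): cur=I back=1 fwd=0
After 4 (back): cur=HOME back=0 fwd=1
After 5 (visit(K)): cur=K back=1 fwd=0
After 6 (visit(U)): cur=U back=2 fwd=0
After 7 (visit(J)): cur=J back=3 fwd=0
After 8 (back): cur=U back=2 fwd=1
After 9 (visit(R)): cur=R back=3 fwd=0
After 10 (back): cur=U back=2 fwd=1
After 11 (visit(Y)): cur=Y back=3 fwd=0
After 12 (back): cur=U back=2 fwd=1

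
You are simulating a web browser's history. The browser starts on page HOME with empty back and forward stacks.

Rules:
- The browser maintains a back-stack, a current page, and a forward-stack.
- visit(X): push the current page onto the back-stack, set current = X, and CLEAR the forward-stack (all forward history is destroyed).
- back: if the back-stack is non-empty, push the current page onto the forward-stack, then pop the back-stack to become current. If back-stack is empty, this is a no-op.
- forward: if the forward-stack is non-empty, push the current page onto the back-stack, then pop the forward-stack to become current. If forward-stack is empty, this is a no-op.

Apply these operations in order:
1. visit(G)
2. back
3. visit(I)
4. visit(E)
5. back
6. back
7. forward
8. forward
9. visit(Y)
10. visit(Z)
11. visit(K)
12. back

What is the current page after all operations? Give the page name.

Answer: Z

Derivation:
After 1 (visit(G)): cur=G back=1 fwd=0
After 2 (back): cur=HOME back=0 fwd=1
After 3 (visit(I)): cur=I back=1 fwd=0
After 4 (visit(E)): cur=E back=2 fwd=0
After 5 (back): cur=I back=1 fwd=1
After 6 (back): cur=HOME back=0 fwd=2
After 7 (forward): cur=I back=1 fwd=1
After 8 (forward): cur=E back=2 fwd=0
After 9 (visit(Y)): cur=Y back=3 fwd=0
After 10 (visit(Z)): cur=Z back=4 fwd=0
After 11 (visit(K)): cur=K back=5 fwd=0
After 12 (back): cur=Z back=4 fwd=1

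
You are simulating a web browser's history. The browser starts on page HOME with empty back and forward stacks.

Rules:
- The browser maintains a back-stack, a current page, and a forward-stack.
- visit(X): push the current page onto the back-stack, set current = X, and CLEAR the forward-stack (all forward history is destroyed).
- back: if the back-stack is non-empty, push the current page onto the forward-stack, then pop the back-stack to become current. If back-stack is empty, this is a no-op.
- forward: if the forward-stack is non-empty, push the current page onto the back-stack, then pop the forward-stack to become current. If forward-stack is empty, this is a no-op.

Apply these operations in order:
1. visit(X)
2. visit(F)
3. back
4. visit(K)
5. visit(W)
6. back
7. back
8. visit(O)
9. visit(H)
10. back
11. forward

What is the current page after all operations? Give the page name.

After 1 (visit(X)): cur=X back=1 fwd=0
After 2 (visit(F)): cur=F back=2 fwd=0
After 3 (back): cur=X back=1 fwd=1
After 4 (visit(K)): cur=K back=2 fwd=0
After 5 (visit(W)): cur=W back=3 fwd=0
After 6 (back): cur=K back=2 fwd=1
After 7 (back): cur=X back=1 fwd=2
After 8 (visit(O)): cur=O back=2 fwd=0
After 9 (visit(H)): cur=H back=3 fwd=0
After 10 (back): cur=O back=2 fwd=1
After 11 (forward): cur=H back=3 fwd=0

Answer: H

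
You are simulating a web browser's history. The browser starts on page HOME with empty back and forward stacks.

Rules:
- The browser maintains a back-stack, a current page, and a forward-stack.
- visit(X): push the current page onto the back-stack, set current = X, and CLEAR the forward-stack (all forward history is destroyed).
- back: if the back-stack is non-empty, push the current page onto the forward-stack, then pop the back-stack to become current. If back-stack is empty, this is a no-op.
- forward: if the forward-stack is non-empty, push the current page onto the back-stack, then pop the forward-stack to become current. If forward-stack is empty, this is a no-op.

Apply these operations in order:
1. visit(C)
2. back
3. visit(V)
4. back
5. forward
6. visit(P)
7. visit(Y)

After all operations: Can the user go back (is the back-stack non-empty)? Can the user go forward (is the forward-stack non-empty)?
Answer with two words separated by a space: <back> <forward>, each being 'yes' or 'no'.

After 1 (visit(C)): cur=C back=1 fwd=0
After 2 (back): cur=HOME back=0 fwd=1
After 3 (visit(V)): cur=V back=1 fwd=0
After 4 (back): cur=HOME back=0 fwd=1
After 5 (forward): cur=V back=1 fwd=0
After 6 (visit(P)): cur=P back=2 fwd=0
After 7 (visit(Y)): cur=Y back=3 fwd=0

Answer: yes no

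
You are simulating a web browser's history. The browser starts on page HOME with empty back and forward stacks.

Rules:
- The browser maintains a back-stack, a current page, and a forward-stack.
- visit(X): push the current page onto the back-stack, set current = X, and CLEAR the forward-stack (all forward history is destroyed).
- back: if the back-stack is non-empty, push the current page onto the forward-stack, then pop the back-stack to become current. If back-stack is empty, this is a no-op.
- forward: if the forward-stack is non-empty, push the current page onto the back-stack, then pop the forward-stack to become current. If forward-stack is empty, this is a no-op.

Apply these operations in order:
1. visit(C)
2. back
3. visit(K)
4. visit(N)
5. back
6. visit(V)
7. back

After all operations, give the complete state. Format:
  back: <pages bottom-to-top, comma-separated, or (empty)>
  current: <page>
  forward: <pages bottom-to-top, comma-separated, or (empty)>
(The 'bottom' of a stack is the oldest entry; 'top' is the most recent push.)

After 1 (visit(C)): cur=C back=1 fwd=0
After 2 (back): cur=HOME back=0 fwd=1
After 3 (visit(K)): cur=K back=1 fwd=0
After 4 (visit(N)): cur=N back=2 fwd=0
After 5 (back): cur=K back=1 fwd=1
After 6 (visit(V)): cur=V back=2 fwd=0
After 7 (back): cur=K back=1 fwd=1

Answer: back: HOME
current: K
forward: V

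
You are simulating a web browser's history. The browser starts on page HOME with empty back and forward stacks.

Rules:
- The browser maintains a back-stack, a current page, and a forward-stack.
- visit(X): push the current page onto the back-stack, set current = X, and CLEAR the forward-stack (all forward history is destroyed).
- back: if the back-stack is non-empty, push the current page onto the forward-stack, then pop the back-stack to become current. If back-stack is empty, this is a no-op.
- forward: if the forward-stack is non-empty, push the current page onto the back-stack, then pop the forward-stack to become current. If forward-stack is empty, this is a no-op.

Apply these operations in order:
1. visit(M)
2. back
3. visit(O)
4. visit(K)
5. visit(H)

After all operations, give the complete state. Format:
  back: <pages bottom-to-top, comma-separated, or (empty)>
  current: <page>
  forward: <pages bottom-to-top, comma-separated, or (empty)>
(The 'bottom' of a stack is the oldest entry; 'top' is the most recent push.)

After 1 (visit(M)): cur=M back=1 fwd=0
After 2 (back): cur=HOME back=0 fwd=1
After 3 (visit(O)): cur=O back=1 fwd=0
After 4 (visit(K)): cur=K back=2 fwd=0
After 5 (visit(H)): cur=H back=3 fwd=0

Answer: back: HOME,O,K
current: H
forward: (empty)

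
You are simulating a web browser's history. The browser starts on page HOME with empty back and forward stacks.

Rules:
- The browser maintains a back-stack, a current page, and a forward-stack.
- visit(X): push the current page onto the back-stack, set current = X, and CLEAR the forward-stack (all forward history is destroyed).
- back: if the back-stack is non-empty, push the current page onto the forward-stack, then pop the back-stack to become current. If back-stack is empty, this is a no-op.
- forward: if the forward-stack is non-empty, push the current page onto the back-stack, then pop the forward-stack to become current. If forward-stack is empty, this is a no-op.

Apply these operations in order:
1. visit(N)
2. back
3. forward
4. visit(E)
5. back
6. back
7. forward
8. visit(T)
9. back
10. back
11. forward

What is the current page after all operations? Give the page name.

After 1 (visit(N)): cur=N back=1 fwd=0
After 2 (back): cur=HOME back=0 fwd=1
After 3 (forward): cur=N back=1 fwd=0
After 4 (visit(E)): cur=E back=2 fwd=0
After 5 (back): cur=N back=1 fwd=1
After 6 (back): cur=HOME back=0 fwd=2
After 7 (forward): cur=N back=1 fwd=1
After 8 (visit(T)): cur=T back=2 fwd=0
After 9 (back): cur=N back=1 fwd=1
After 10 (back): cur=HOME back=0 fwd=2
After 11 (forward): cur=N back=1 fwd=1

Answer: N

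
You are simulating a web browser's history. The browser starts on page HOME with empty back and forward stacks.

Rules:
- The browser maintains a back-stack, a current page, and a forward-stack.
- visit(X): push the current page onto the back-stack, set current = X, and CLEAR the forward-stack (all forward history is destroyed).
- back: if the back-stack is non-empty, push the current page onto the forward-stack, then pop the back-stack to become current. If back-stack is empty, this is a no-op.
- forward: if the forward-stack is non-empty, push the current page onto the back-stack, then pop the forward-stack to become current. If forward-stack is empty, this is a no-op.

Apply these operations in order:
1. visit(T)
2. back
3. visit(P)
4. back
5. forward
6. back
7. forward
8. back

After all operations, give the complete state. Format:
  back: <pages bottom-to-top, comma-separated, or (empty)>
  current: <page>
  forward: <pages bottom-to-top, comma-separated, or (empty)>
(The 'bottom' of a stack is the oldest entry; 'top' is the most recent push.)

After 1 (visit(T)): cur=T back=1 fwd=0
After 2 (back): cur=HOME back=0 fwd=1
After 3 (visit(P)): cur=P back=1 fwd=0
After 4 (back): cur=HOME back=0 fwd=1
After 5 (forward): cur=P back=1 fwd=0
After 6 (back): cur=HOME back=0 fwd=1
After 7 (forward): cur=P back=1 fwd=0
After 8 (back): cur=HOME back=0 fwd=1

Answer: back: (empty)
current: HOME
forward: P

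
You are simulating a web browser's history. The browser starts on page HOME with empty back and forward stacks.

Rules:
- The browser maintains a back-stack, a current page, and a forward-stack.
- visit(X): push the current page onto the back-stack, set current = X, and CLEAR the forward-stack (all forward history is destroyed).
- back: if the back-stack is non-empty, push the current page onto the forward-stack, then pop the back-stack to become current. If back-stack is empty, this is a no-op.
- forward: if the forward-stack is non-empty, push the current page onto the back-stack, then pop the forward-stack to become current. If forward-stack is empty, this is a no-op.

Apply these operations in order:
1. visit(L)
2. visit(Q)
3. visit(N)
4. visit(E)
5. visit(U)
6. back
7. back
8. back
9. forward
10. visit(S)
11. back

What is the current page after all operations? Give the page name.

After 1 (visit(L)): cur=L back=1 fwd=0
After 2 (visit(Q)): cur=Q back=2 fwd=0
After 3 (visit(N)): cur=N back=3 fwd=0
After 4 (visit(E)): cur=E back=4 fwd=0
After 5 (visit(U)): cur=U back=5 fwd=0
After 6 (back): cur=E back=4 fwd=1
After 7 (back): cur=N back=3 fwd=2
After 8 (back): cur=Q back=2 fwd=3
After 9 (forward): cur=N back=3 fwd=2
After 10 (visit(S)): cur=S back=4 fwd=0
After 11 (back): cur=N back=3 fwd=1

Answer: N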